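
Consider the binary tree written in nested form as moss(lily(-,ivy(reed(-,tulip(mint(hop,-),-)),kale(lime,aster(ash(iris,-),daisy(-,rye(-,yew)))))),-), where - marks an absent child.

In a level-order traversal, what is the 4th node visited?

Level-order visits nodes level by level from the root, left to right within each level.
Level 0: moss
Level 1: lily
Level 2: ivy
Level 3: reed, kale
Level 4: tulip, lime, aster
Level 5: mint, ash, daisy
Level 6: hop, iris, rye
Level 7: yew
Full level-order sequence: moss, lily, ivy, reed, kale, tulip, lime, aster, mint, ash, daisy, hop, iris, rye, yew.

reed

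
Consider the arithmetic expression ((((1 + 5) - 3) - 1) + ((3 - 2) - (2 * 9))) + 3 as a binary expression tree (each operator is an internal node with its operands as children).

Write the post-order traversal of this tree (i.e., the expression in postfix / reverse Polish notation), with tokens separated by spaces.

1 5 + 3 - 1 - 3 2 - 2 9 * - + 3 +

Post-order on an expression tree gives postfix notation: for each operator, emit left operand, right operand, then the operator.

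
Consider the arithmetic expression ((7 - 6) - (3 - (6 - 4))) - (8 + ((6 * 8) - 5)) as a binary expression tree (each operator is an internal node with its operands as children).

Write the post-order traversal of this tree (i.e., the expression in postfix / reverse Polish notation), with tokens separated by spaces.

7 6 - 3 6 4 - - - 8 6 8 * 5 - + -

Post-order on an expression tree gives postfix notation: for each operator, emit left operand, right operand, then the operator.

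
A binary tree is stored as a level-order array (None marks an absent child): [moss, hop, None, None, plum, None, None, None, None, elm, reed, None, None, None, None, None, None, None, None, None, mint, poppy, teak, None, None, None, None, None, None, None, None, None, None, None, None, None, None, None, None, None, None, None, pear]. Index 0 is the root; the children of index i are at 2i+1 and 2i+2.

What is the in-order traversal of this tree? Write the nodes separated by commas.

In-order visits the left subtree, then the node, then the right subtree.
At moss: go left to hop.
  At hop: no left child.
  Visit hop.
  At hop: go right to plum.
    At plum: go left to elm.
      At elm: no left child.
      Visit elm.
      At elm: go right to mint.
        At mint: no left child.
        Visit mint.
        At mint: go right to pear.
          pear is a leaf — visit pear.
    Visit plum.
    At plum: go right to reed.
      At reed: go left to poppy.
        poppy is a leaf — visit poppy.
      Visit reed.
      At reed: go right to teak.
        teak is a leaf — visit teak.
Visit moss.
At moss: no right child.

hop, elm, mint, pear, plum, poppy, reed, teak, moss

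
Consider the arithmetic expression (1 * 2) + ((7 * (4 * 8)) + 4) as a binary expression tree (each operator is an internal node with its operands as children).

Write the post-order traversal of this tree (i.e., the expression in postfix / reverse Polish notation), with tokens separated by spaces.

Post-order on an expression tree gives postfix notation: for each operator, emit left operand, right operand, then the operator.

1 2 * 7 4 8 * * 4 + +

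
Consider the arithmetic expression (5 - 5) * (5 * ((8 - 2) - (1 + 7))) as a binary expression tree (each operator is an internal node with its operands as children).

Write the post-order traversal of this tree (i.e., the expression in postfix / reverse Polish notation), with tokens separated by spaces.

5 5 - 5 8 2 - 1 7 + - * *

Post-order on an expression tree gives postfix notation: for each operator, emit left operand, right operand, then the operator.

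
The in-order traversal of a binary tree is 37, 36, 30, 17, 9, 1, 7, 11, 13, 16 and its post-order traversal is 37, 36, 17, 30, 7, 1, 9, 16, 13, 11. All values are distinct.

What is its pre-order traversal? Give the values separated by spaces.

11 9 30 36 37 17 1 7 13 16

The last element of post-order is the root; it splits in-order into left and right subtrees.
Root 11: left subtree has 7 nodes {37, 36, 30, 17, 9, 1, 7}, right has 2 {13, 16}.
  Root 9: left subtree has 4 nodes {37, 36, 30, 17}, right has 2 {1, 7}.
    Root 30: left subtree has 2 nodes {37, 36}, right has 1 {17}.
      Root 36: left subtree has 1 node {37}, right has 0 { }.
    Root 1: left subtree has 0 nodes { }, right has 1 {7}.
  Root 13: left subtree has 0 nodes { }, right has 1 {16}.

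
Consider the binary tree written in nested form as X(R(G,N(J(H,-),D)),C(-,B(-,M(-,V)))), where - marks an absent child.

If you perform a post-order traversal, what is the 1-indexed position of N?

Post-order visits the left subtree, then the right subtree, then the node.
At X: go left to R.
  At R: go left to G.
    G is a leaf — visit G.
  At R: go right to N.
    At N: go left to J.
      At J: go left to H.
        H is a leaf — visit H.
      At J: no right child.
      Visit J.
    At N: go right to D.
      D is a leaf — visit D.
    Visit N.
  Visit R.
At X: go right to C.
  At C: no left child.
  At C: go right to B.
    At B: no left child.
    At B: go right to M.
      At M: no left child.
      At M: go right to V.
        V is a leaf — visit V.
      Visit M.
    Visit B.
  Visit C.
Visit X.
Full post-order sequence: G, H, J, D, N, R, V, M, B, C, X.

5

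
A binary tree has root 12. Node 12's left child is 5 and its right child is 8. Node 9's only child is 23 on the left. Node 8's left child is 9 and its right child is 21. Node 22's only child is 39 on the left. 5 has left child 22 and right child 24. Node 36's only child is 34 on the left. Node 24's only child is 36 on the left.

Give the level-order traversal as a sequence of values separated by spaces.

12 5 8 22 24 9 21 39 36 23 34

Level-order visits nodes level by level from the root, left to right within each level.
Level 0: 12
Level 1: 5, 8
Level 2: 22, 24, 9, 21
Level 3: 39, 36, 23
Level 4: 34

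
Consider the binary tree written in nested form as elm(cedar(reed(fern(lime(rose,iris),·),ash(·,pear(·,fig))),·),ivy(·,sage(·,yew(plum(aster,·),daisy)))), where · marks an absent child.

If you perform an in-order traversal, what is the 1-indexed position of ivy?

In-order visits the left subtree, then the node, then the right subtree.
At elm: go left to cedar.
  At cedar: go left to reed.
    At reed: go left to fern.
      At fern: go left to lime.
        At lime: go left to rose.
          rose is a leaf — visit rose.
        Visit lime.
        At lime: go right to iris.
          iris is a leaf — visit iris.
      Visit fern.
      At fern: no right child.
    Visit reed.
    At reed: go right to ash.
      At ash: no left child.
      Visit ash.
      At ash: go right to pear.
        At pear: no left child.
        Visit pear.
        At pear: go right to fig.
          fig is a leaf — visit fig.
  Visit cedar.
  At cedar: no right child.
Visit elm.
At elm: go right to ivy.
  At ivy: no left child.
  Visit ivy.
  At ivy: go right to sage.
    At sage: no left child.
    Visit sage.
    At sage: go right to yew.
      At yew: go left to plum.
        At plum: go left to aster.
          aster is a leaf — visit aster.
        Visit plum.
        At plum: no right child.
      Visit yew.
      At yew: go right to daisy.
        daisy is a leaf — visit daisy.
Full in-order sequence: rose, lime, iris, fern, reed, ash, pear, fig, cedar, elm, ivy, sage, aster, plum, yew, daisy.

11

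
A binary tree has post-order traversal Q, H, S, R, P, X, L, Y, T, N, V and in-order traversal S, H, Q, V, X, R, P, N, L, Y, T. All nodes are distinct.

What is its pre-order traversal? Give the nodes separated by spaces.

V S H Q N X P R T Y L

The last element of post-order is the root; it splits in-order into left and right subtrees.
Root V: left subtree has 3 nodes {S, H, Q}, right has 7 {X, R, P, N, L, Y, T}.
  Root S: left subtree has 0 nodes { }, right has 2 {H, Q}.
    Root H: left subtree has 0 nodes { }, right has 1 {Q}.
  Root N: left subtree has 3 nodes {X, R, P}, right has 3 {L, Y, T}.
    Root X: left subtree has 0 nodes { }, right has 2 {R, P}.
      Root P: left subtree has 1 node {R}, right has 0 { }.
    Root T: left subtree has 2 nodes {L, Y}, right has 0 { }.
      Root Y: left subtree has 1 node {L}, right has 0 { }.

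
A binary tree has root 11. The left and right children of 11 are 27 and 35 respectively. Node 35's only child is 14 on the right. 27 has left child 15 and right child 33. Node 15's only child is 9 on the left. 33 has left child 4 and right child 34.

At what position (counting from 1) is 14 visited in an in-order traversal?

9

In-order visits the left subtree, then the node, then the right subtree.
At 11: go left to 27.
  At 27: go left to 15.
    At 15: go left to 9.
      9 is a leaf — visit 9.
    Visit 15.
    At 15: no right child.
  Visit 27.
  At 27: go right to 33.
    At 33: go left to 4.
      4 is a leaf — visit 4.
    Visit 33.
    At 33: go right to 34.
      34 is a leaf — visit 34.
Visit 11.
At 11: go right to 35.
  At 35: no left child.
  Visit 35.
  At 35: go right to 14.
    14 is a leaf — visit 14.
Full in-order sequence: 9, 15, 27, 4, 33, 34, 11, 35, 14.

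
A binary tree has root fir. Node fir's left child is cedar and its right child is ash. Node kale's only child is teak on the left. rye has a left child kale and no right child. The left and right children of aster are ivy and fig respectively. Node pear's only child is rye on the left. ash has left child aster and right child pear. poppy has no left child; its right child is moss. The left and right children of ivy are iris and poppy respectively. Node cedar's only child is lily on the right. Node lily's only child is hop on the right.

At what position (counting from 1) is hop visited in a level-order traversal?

Level-order visits nodes level by level from the root, left to right within each level.
Level 0: fir
Level 1: cedar, ash
Level 2: lily, aster, pear
Level 3: hop, ivy, fig, rye
Level 4: iris, poppy, kale
Level 5: moss, teak
Full level-order sequence: fir, cedar, ash, lily, aster, pear, hop, ivy, fig, rye, iris, poppy, kale, moss, teak.

7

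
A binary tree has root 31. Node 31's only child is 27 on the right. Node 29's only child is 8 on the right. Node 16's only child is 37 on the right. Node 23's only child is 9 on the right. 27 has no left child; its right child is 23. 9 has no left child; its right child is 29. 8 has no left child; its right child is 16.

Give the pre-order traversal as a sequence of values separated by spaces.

31 27 23 9 29 8 16 37

Pre-order visits the node, then its left subtree, then its right subtree.
Visit 31.
At 31: no left child.
At 31: go right to 27.
  Visit 27.
  At 27: no left child.
  At 27: go right to 23.
    Visit 23.
    At 23: no left child.
    At 23: go right to 9.
      Visit 9.
      At 9: no left child.
      At 9: go right to 29.
        Visit 29.
        At 29: no left child.
        At 29: go right to 8.
          Visit 8.
          At 8: no left child.
          At 8: go right to 16.
            Visit 16.
            At 16: no left child.
            At 16: go right to 37.
              37 is a leaf — visit 37.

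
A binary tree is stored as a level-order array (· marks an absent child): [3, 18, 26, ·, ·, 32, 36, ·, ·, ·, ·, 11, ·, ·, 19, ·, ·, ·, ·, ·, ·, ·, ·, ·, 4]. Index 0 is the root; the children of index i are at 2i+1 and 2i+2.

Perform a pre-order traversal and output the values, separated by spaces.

Pre-order visits the node, then its left subtree, then its right subtree.
Visit 3.
At 3: go left to 18.
  18 is a leaf — visit 18.
At 3: go right to 26.
  Visit 26.
  At 26: go left to 32.
    Visit 32.
    At 32: go left to 11.
      Visit 11.
      At 11: no left child.
      At 11: go right to 4.
        4 is a leaf — visit 4.
    At 32: no right child.
  At 26: go right to 36.
    Visit 36.
    At 36: no left child.
    At 36: go right to 19.
      19 is a leaf — visit 19.

3 18 26 32 11 4 36 19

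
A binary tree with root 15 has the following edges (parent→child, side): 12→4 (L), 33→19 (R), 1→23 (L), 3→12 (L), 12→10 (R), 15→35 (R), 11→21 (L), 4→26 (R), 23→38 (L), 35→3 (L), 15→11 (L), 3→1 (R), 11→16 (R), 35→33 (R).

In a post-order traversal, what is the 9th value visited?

23

Post-order visits the left subtree, then the right subtree, then the node.
At 15: go left to 11.
  At 11: go left to 21.
    21 is a leaf — visit 21.
  At 11: go right to 16.
    16 is a leaf — visit 16.
  Visit 11.
At 15: go right to 35.
  At 35: go left to 3.
    At 3: go left to 12.
      At 12: go left to 4.
        At 4: no left child.
        At 4: go right to 26.
          26 is a leaf — visit 26.
        Visit 4.
      At 12: go right to 10.
        10 is a leaf — visit 10.
      Visit 12.
    At 3: go right to 1.
      At 1: go left to 23.
        At 23: go left to 38.
          38 is a leaf — visit 38.
        At 23: no right child.
        Visit 23.
      At 1: no right child.
      Visit 1.
    Visit 3.
  At 35: go right to 33.
    At 33: no left child.
    At 33: go right to 19.
      19 is a leaf — visit 19.
    Visit 33.
  Visit 35.
Visit 15.
Full post-order sequence: 21, 16, 11, 26, 4, 10, 12, 38, 23, 1, 3, 19, 33, 35, 15.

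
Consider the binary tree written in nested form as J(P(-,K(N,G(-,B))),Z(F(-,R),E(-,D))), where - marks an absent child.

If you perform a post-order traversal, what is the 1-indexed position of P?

5

Post-order visits the left subtree, then the right subtree, then the node.
At J: go left to P.
  At P: no left child.
  At P: go right to K.
    At K: go left to N.
      N is a leaf — visit N.
    At K: go right to G.
      At G: no left child.
      At G: go right to B.
        B is a leaf — visit B.
      Visit G.
    Visit K.
  Visit P.
At J: go right to Z.
  At Z: go left to F.
    At F: no left child.
    At F: go right to R.
      R is a leaf — visit R.
    Visit F.
  At Z: go right to E.
    At E: no left child.
    At E: go right to D.
      D is a leaf — visit D.
    Visit E.
  Visit Z.
Visit J.
Full post-order sequence: N, B, G, K, P, R, F, D, E, Z, J.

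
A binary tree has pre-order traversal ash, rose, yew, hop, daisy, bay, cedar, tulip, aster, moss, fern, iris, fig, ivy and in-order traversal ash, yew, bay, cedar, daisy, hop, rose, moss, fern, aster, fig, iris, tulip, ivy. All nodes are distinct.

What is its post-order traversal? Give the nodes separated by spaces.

cedar bay daisy hop yew fern moss fig iris aster ivy tulip rose ash

The first element of pre-order is the root; it splits in-order into left and right subtrees.
Root ash: left subtree has 0 nodes { }, right has 13 {yew, bay, cedar, daisy, hop, rose, moss, fern, aster, fig, iris, tulip, ivy}.
  Root rose: left subtree has 5 nodes {yew, bay, cedar, daisy, hop}, right has 7 {moss, fern, aster, fig, iris, tulip, ivy}.
    Root yew: left subtree has 0 nodes { }, right has 4 {bay, cedar, daisy, hop}.
      Root hop: left subtree has 3 nodes {bay, cedar, daisy}, right has 0 { }.
        Root daisy: left subtree has 2 nodes {bay, cedar}, right has 0 { }.
          Root bay: left subtree has 0 nodes { }, right has 1 {cedar}.
    Root tulip: left subtree has 5 nodes {moss, fern, aster, fig, iris}, right has 1 {ivy}.
      Root aster: left subtree has 2 nodes {moss, fern}, right has 2 {fig, iris}.
        Root moss: left subtree has 0 nodes { }, right has 1 {fern}.
        Root iris: left subtree has 1 node {fig}, right has 0 { }.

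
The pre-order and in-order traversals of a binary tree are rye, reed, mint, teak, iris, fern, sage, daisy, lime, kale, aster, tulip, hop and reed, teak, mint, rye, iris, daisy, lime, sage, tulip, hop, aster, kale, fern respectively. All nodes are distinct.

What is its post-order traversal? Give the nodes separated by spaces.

The first element of pre-order is the root; it splits in-order into left and right subtrees.
Root rye: left subtree has 3 nodes {reed, teak, mint}, right has 9 {iris, daisy, lime, sage, tulip, hop, aster, kale, fern}.
  Root reed: left subtree has 0 nodes { }, right has 2 {teak, mint}.
    Root mint: left subtree has 1 node {teak}, right has 0 { }.
  Root iris: left subtree has 0 nodes { }, right has 8 {daisy, lime, sage, tulip, hop, aster, kale, fern}.
    Root fern: left subtree has 7 nodes {daisy, lime, sage, tulip, hop, aster, kale}, right has 0 { }.
      Root sage: left subtree has 2 nodes {daisy, lime}, right has 4 {tulip, hop, aster, kale}.
        Root daisy: left subtree has 0 nodes { }, right has 1 {lime}.
        Root kale: left subtree has 3 nodes {tulip, hop, aster}, right has 0 { }.
          Root aster: left subtree has 2 nodes {tulip, hop}, right has 0 { }.
            Root tulip: left subtree has 0 nodes { }, right has 1 {hop}.

teak mint reed lime daisy hop tulip aster kale sage fern iris rye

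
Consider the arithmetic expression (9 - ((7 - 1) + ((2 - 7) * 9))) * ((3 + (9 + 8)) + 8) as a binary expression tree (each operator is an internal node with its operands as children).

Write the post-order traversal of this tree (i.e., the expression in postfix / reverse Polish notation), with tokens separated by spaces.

Post-order on an expression tree gives postfix notation: for each operator, emit left operand, right operand, then the operator.

9 7 1 - 2 7 - 9 * + - 3 9 8 + + 8 + *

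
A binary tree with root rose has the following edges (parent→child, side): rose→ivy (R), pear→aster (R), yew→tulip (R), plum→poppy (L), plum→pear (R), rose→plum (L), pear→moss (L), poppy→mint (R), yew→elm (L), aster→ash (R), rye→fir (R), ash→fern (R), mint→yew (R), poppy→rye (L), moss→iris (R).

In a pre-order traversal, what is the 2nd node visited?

plum

Pre-order visits the node, then its left subtree, then its right subtree.
Visit rose.
At rose: go left to plum.
  Visit plum.
  At plum: go left to poppy.
    Visit poppy.
    At poppy: go left to rye.
      Visit rye.
      At rye: no left child.
      At rye: go right to fir.
        fir is a leaf — visit fir.
    At poppy: go right to mint.
      Visit mint.
      At mint: no left child.
      At mint: go right to yew.
        Visit yew.
        At yew: go left to elm.
          elm is a leaf — visit elm.
        At yew: go right to tulip.
          tulip is a leaf — visit tulip.
  At plum: go right to pear.
    Visit pear.
    At pear: go left to moss.
      Visit moss.
      At moss: no left child.
      At moss: go right to iris.
        iris is a leaf — visit iris.
    At pear: go right to aster.
      Visit aster.
      At aster: no left child.
      At aster: go right to ash.
        Visit ash.
        At ash: no left child.
        At ash: go right to fern.
          fern is a leaf — visit fern.
At rose: go right to ivy.
  ivy is a leaf — visit ivy.
Full pre-order sequence: rose, plum, poppy, rye, fir, mint, yew, elm, tulip, pear, moss, iris, aster, ash, fern, ivy.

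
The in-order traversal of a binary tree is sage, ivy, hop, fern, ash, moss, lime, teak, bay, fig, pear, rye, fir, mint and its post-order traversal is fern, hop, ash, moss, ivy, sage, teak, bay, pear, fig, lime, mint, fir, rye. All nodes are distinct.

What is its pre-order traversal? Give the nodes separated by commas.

The last element of post-order is the root; it splits in-order into left and right subtrees.
Root rye: left subtree has 11 nodes {sage, ivy, hop, fern, ash, moss, lime, teak, bay, fig, pear}, right has 2 {fir, mint}.
  Root lime: left subtree has 6 nodes {sage, ivy, hop, fern, ash, moss}, right has 4 {teak, bay, fig, pear}.
    Root sage: left subtree has 0 nodes { }, right has 5 {ivy, hop, fern, ash, moss}.
      Root ivy: left subtree has 0 nodes { }, right has 4 {hop, fern, ash, moss}.
        Root moss: left subtree has 3 nodes {hop, fern, ash}, right has 0 { }.
          Root ash: left subtree has 2 nodes {hop, fern}, right has 0 { }.
            Root hop: left subtree has 0 nodes { }, right has 1 {fern}.
    Root fig: left subtree has 2 nodes {teak, bay}, right has 1 {pear}.
      Root bay: left subtree has 1 node {teak}, right has 0 { }.
  Root fir: left subtree has 0 nodes { }, right has 1 {mint}.

rye, lime, sage, ivy, moss, ash, hop, fern, fig, bay, teak, pear, fir, mint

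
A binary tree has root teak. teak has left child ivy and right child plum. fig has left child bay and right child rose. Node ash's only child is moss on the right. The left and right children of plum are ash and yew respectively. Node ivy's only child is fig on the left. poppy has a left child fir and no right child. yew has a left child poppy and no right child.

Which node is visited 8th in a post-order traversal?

Post-order visits the left subtree, then the right subtree, then the node.
At teak: go left to ivy.
  At ivy: go left to fig.
    At fig: go left to bay.
      bay is a leaf — visit bay.
    At fig: go right to rose.
      rose is a leaf — visit rose.
    Visit fig.
  At ivy: no right child.
  Visit ivy.
At teak: go right to plum.
  At plum: go left to ash.
    At ash: no left child.
    At ash: go right to moss.
      moss is a leaf — visit moss.
    Visit ash.
  At plum: go right to yew.
    At yew: go left to poppy.
      At poppy: go left to fir.
        fir is a leaf — visit fir.
      At poppy: no right child.
      Visit poppy.
    At yew: no right child.
    Visit yew.
  Visit plum.
Visit teak.
Full post-order sequence: bay, rose, fig, ivy, moss, ash, fir, poppy, yew, plum, teak.

poppy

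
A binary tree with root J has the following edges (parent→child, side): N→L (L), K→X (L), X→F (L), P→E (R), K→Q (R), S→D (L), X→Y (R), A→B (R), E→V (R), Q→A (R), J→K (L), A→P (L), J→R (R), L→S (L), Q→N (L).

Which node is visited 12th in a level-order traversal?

B

Level-order visits nodes level by level from the root, left to right within each level.
Level 0: J
Level 1: K, R
Level 2: X, Q
Level 3: F, Y, N, A
Level 4: L, P, B
Level 5: S, E
Level 6: D, V
Full level-order sequence: J, K, R, X, Q, F, Y, N, A, L, P, B, S, E, D, V.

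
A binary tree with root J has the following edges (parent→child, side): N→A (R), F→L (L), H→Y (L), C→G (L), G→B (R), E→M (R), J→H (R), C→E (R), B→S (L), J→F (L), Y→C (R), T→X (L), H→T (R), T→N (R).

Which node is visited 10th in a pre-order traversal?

E

Pre-order visits the node, then its left subtree, then its right subtree.
Visit J.
At J: go left to F.
  Visit F.
  At F: go left to L.
    L is a leaf — visit L.
  At F: no right child.
At J: go right to H.
  Visit H.
  At H: go left to Y.
    Visit Y.
    At Y: no left child.
    At Y: go right to C.
      Visit C.
      At C: go left to G.
        Visit G.
        At G: no left child.
        At G: go right to B.
          Visit B.
          At B: go left to S.
            S is a leaf — visit S.
          At B: no right child.
      At C: go right to E.
        Visit E.
        At E: no left child.
        At E: go right to M.
          M is a leaf — visit M.
  At H: go right to T.
    Visit T.
    At T: go left to X.
      X is a leaf — visit X.
    At T: go right to N.
      Visit N.
      At N: no left child.
      At N: go right to A.
        A is a leaf — visit A.
Full pre-order sequence: J, F, L, H, Y, C, G, B, S, E, M, T, X, N, A.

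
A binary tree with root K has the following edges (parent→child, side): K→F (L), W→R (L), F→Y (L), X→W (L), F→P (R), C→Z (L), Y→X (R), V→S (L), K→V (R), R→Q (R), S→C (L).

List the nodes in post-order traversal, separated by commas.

Q, R, W, X, Y, P, F, Z, C, S, V, K

Post-order visits the left subtree, then the right subtree, then the node.
At K: go left to F.
  At F: go left to Y.
    At Y: no left child.
    At Y: go right to X.
      At X: go left to W.
        At W: go left to R.
          At R: no left child.
          At R: go right to Q.
            Q is a leaf — visit Q.
          Visit R.
        At W: no right child.
        Visit W.
      At X: no right child.
      Visit X.
    Visit Y.
  At F: go right to P.
    P is a leaf — visit P.
  Visit F.
At K: go right to V.
  At V: go left to S.
    At S: go left to C.
      At C: go left to Z.
        Z is a leaf — visit Z.
      At C: no right child.
      Visit C.
    At S: no right child.
    Visit S.
  At V: no right child.
  Visit V.
Visit K.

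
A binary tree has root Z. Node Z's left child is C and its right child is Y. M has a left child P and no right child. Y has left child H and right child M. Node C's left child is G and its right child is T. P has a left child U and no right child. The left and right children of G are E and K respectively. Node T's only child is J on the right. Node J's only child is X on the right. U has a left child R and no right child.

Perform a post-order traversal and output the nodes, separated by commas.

E, K, G, X, J, T, C, H, R, U, P, M, Y, Z

Post-order visits the left subtree, then the right subtree, then the node.
At Z: go left to C.
  At C: go left to G.
    At G: go left to E.
      E is a leaf — visit E.
    At G: go right to K.
      K is a leaf — visit K.
    Visit G.
  At C: go right to T.
    At T: no left child.
    At T: go right to J.
      At J: no left child.
      At J: go right to X.
        X is a leaf — visit X.
      Visit J.
    Visit T.
  Visit C.
At Z: go right to Y.
  At Y: go left to H.
    H is a leaf — visit H.
  At Y: go right to M.
    At M: go left to P.
      At P: go left to U.
        At U: go left to R.
          R is a leaf — visit R.
        At U: no right child.
        Visit U.
      At P: no right child.
      Visit P.
    At M: no right child.
    Visit M.
  Visit Y.
Visit Z.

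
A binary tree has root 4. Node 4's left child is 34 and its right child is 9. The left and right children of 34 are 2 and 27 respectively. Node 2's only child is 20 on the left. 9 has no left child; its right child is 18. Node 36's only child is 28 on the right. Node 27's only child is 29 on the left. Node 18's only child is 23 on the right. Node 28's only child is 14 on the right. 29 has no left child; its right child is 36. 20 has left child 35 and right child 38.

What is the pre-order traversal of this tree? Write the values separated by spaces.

Pre-order visits the node, then its left subtree, then its right subtree.
Visit 4.
At 4: go left to 34.
  Visit 34.
  At 34: go left to 2.
    Visit 2.
    At 2: go left to 20.
      Visit 20.
      At 20: go left to 35.
        35 is a leaf — visit 35.
      At 20: go right to 38.
        38 is a leaf — visit 38.
    At 2: no right child.
  At 34: go right to 27.
    Visit 27.
    At 27: go left to 29.
      Visit 29.
      At 29: no left child.
      At 29: go right to 36.
        Visit 36.
        At 36: no left child.
        At 36: go right to 28.
          Visit 28.
          At 28: no left child.
          At 28: go right to 14.
            14 is a leaf — visit 14.
    At 27: no right child.
At 4: go right to 9.
  Visit 9.
  At 9: no left child.
  At 9: go right to 18.
    Visit 18.
    At 18: no left child.
    At 18: go right to 23.
      23 is a leaf — visit 23.

4 34 2 20 35 38 27 29 36 28 14 9 18 23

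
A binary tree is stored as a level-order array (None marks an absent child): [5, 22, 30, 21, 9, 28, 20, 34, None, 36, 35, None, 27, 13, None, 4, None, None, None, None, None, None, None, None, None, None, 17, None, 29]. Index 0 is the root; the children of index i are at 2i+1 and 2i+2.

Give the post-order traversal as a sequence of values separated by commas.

Post-order visits the left subtree, then the right subtree, then the node.
At 5: go left to 22.
  At 22: go left to 21.
    At 21: go left to 34.
      At 34: go left to 4.
        4 is a leaf — visit 4.
      At 34: no right child.
      Visit 34.
    At 21: no right child.
    Visit 21.
  At 22: go right to 9.
    At 9: go left to 36.
      36 is a leaf — visit 36.
    At 9: go right to 35.
      35 is a leaf — visit 35.
    Visit 9.
  Visit 22.
At 5: go right to 30.
  At 30: go left to 28.
    At 28: no left child.
    At 28: go right to 27.
      At 27: no left child.
      At 27: go right to 17.
        17 is a leaf — visit 17.
      Visit 27.
    Visit 28.
  At 30: go right to 20.
    At 20: go left to 13.
      At 13: no left child.
      At 13: go right to 29.
        29 is a leaf — visit 29.
      Visit 13.
    At 20: no right child.
    Visit 20.
  Visit 30.
Visit 5.

4, 34, 21, 36, 35, 9, 22, 17, 27, 28, 29, 13, 20, 30, 5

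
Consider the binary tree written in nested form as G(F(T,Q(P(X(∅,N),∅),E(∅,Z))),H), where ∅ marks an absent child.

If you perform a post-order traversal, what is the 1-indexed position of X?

Post-order visits the left subtree, then the right subtree, then the node.
At G: go left to F.
  At F: go left to T.
    T is a leaf — visit T.
  At F: go right to Q.
    At Q: go left to P.
      At P: go left to X.
        At X: no left child.
        At X: go right to N.
          N is a leaf — visit N.
        Visit X.
      At P: no right child.
      Visit P.
    At Q: go right to E.
      At E: no left child.
      At E: go right to Z.
        Z is a leaf — visit Z.
      Visit E.
    Visit Q.
  Visit F.
At G: go right to H.
  H is a leaf — visit H.
Visit G.
Full post-order sequence: T, N, X, P, Z, E, Q, F, H, G.

3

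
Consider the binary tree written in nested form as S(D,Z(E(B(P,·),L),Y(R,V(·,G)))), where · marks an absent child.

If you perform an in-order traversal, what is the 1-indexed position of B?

In-order visits the left subtree, then the node, then the right subtree.
At S: go left to D.
  D is a leaf — visit D.
Visit S.
At S: go right to Z.
  At Z: go left to E.
    At E: go left to B.
      At B: go left to P.
        P is a leaf — visit P.
      Visit B.
      At B: no right child.
    Visit E.
    At E: go right to L.
      L is a leaf — visit L.
  Visit Z.
  At Z: go right to Y.
    At Y: go left to R.
      R is a leaf — visit R.
    Visit Y.
    At Y: go right to V.
      At V: no left child.
      Visit V.
      At V: go right to G.
        G is a leaf — visit G.
Full in-order sequence: D, S, P, B, E, L, Z, R, Y, V, G.

4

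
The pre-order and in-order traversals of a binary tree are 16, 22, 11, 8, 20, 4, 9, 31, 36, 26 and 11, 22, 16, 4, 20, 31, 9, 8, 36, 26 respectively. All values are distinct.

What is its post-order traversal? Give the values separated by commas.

11, 22, 4, 31, 9, 20, 26, 36, 8, 16

The first element of pre-order is the root; it splits in-order into left and right subtrees.
Root 16: left subtree has 2 nodes {11, 22}, right has 7 {4, 20, 31, 9, 8, 36, 26}.
  Root 22: left subtree has 1 node {11}, right has 0 { }.
  Root 8: left subtree has 4 nodes {4, 20, 31, 9}, right has 2 {36, 26}.
    Root 20: left subtree has 1 node {4}, right has 2 {31, 9}.
      Root 9: left subtree has 1 node {31}, right has 0 { }.
    Root 36: left subtree has 0 nodes { }, right has 1 {26}.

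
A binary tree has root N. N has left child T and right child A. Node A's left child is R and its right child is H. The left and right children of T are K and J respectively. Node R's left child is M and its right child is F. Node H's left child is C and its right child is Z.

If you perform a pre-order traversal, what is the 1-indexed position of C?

10

Pre-order visits the node, then its left subtree, then its right subtree.
Visit N.
At N: go left to T.
  Visit T.
  At T: go left to K.
    K is a leaf — visit K.
  At T: go right to J.
    J is a leaf — visit J.
At N: go right to A.
  Visit A.
  At A: go left to R.
    Visit R.
    At R: go left to M.
      M is a leaf — visit M.
    At R: go right to F.
      F is a leaf — visit F.
  At A: go right to H.
    Visit H.
    At H: go left to C.
      C is a leaf — visit C.
    At H: go right to Z.
      Z is a leaf — visit Z.
Full pre-order sequence: N, T, K, J, A, R, M, F, H, C, Z.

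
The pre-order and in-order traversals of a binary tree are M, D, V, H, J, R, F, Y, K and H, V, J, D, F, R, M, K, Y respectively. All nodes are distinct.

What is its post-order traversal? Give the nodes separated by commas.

The first element of pre-order is the root; it splits in-order into left and right subtrees.
Root M: left subtree has 6 nodes {H, V, J, D, F, R}, right has 2 {K, Y}.
  Root D: left subtree has 3 nodes {H, V, J}, right has 2 {F, R}.
    Root V: left subtree has 1 node {H}, right has 1 {J}.
    Root R: left subtree has 1 node {F}, right has 0 { }.
  Root Y: left subtree has 1 node {K}, right has 0 { }.

H, J, V, F, R, D, K, Y, M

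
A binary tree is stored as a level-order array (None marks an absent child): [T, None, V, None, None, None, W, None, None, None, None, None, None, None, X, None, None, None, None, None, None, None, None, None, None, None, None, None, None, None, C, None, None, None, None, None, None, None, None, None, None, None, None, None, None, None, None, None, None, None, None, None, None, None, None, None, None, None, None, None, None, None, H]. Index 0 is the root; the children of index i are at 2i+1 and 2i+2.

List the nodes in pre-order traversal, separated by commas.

Pre-order visits the node, then its left subtree, then its right subtree.
Visit T.
At T: no left child.
At T: go right to V.
  Visit V.
  At V: no left child.
  At V: go right to W.
    Visit W.
    At W: no left child.
    At W: go right to X.
      Visit X.
      At X: no left child.
      At X: go right to C.
        Visit C.
        At C: no left child.
        At C: go right to H.
          H is a leaf — visit H.

T, V, W, X, C, H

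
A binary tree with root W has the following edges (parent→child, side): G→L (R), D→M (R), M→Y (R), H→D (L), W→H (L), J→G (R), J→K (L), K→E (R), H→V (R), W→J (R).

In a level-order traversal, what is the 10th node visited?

Level-order visits nodes level by level from the root, left to right within each level.
Level 0: W
Level 1: H, J
Level 2: D, V, K, G
Level 3: M, E, L
Level 4: Y
Full level-order sequence: W, H, J, D, V, K, G, M, E, L, Y.

L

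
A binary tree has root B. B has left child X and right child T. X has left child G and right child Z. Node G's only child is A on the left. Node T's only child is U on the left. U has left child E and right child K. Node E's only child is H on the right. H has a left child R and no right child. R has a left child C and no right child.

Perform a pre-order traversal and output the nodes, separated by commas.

Pre-order visits the node, then its left subtree, then its right subtree.
Visit B.
At B: go left to X.
  Visit X.
  At X: go left to G.
    Visit G.
    At G: go left to A.
      A is a leaf — visit A.
    At G: no right child.
  At X: go right to Z.
    Z is a leaf — visit Z.
At B: go right to T.
  Visit T.
  At T: go left to U.
    Visit U.
    At U: go left to E.
      Visit E.
      At E: no left child.
      At E: go right to H.
        Visit H.
        At H: go left to R.
          Visit R.
          At R: go left to C.
            C is a leaf — visit C.
          At R: no right child.
        At H: no right child.
    At U: go right to K.
      K is a leaf — visit K.
  At T: no right child.

B, X, G, A, Z, T, U, E, H, R, C, K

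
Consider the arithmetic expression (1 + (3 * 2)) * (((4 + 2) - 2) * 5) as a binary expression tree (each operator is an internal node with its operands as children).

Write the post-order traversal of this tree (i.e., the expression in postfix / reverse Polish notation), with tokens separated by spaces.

Post-order on an expression tree gives postfix notation: for each operator, emit left operand, right operand, then the operator.

1 3 2 * + 4 2 + 2 - 5 * *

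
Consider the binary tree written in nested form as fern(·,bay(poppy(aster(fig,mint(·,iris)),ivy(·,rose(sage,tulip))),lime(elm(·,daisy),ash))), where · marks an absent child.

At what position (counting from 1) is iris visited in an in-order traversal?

5

In-order visits the left subtree, then the node, then the right subtree.
At fern: no left child.
Visit fern.
At fern: go right to bay.
  At bay: go left to poppy.
    At poppy: go left to aster.
      At aster: go left to fig.
        fig is a leaf — visit fig.
      Visit aster.
      At aster: go right to mint.
        At mint: no left child.
        Visit mint.
        At mint: go right to iris.
          iris is a leaf — visit iris.
    Visit poppy.
    At poppy: go right to ivy.
      At ivy: no left child.
      Visit ivy.
      At ivy: go right to rose.
        At rose: go left to sage.
          sage is a leaf — visit sage.
        Visit rose.
        At rose: go right to tulip.
          tulip is a leaf — visit tulip.
  Visit bay.
  At bay: go right to lime.
    At lime: go left to elm.
      At elm: no left child.
      Visit elm.
      At elm: go right to daisy.
        daisy is a leaf — visit daisy.
    Visit lime.
    At lime: go right to ash.
      ash is a leaf — visit ash.
Full in-order sequence: fern, fig, aster, mint, iris, poppy, ivy, sage, rose, tulip, bay, elm, daisy, lime, ash.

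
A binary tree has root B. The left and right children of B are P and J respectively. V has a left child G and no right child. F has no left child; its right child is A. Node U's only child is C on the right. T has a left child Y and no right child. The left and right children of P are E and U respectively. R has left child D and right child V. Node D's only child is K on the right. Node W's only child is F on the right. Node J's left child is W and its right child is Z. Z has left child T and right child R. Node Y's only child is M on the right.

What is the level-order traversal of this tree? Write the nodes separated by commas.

Level-order visits nodes level by level from the root, left to right within each level.
Level 0: B
Level 1: P, J
Level 2: E, U, W, Z
Level 3: C, F, T, R
Level 4: A, Y, D, V
Level 5: M, K, G

B, P, J, E, U, W, Z, C, F, T, R, A, Y, D, V, M, K, G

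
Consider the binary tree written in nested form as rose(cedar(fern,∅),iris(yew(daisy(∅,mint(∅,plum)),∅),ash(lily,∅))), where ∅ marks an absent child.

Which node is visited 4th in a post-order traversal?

mint

Post-order visits the left subtree, then the right subtree, then the node.
At rose: go left to cedar.
  At cedar: go left to fern.
    fern is a leaf — visit fern.
  At cedar: no right child.
  Visit cedar.
At rose: go right to iris.
  At iris: go left to yew.
    At yew: go left to daisy.
      At daisy: no left child.
      At daisy: go right to mint.
        At mint: no left child.
        At mint: go right to plum.
          plum is a leaf — visit plum.
        Visit mint.
      Visit daisy.
    At yew: no right child.
    Visit yew.
  At iris: go right to ash.
    At ash: go left to lily.
      lily is a leaf — visit lily.
    At ash: no right child.
    Visit ash.
  Visit iris.
Visit rose.
Full post-order sequence: fern, cedar, plum, mint, daisy, yew, lily, ash, iris, rose.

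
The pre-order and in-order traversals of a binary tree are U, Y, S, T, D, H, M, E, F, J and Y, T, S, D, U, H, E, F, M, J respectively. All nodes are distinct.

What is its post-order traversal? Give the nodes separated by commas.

The first element of pre-order is the root; it splits in-order into left and right subtrees.
Root U: left subtree has 4 nodes {Y, T, S, D}, right has 5 {H, E, F, M, J}.
  Root Y: left subtree has 0 nodes { }, right has 3 {T, S, D}.
    Root S: left subtree has 1 node {T}, right has 1 {D}.
  Root H: left subtree has 0 nodes { }, right has 4 {E, F, M, J}.
    Root M: left subtree has 2 nodes {E, F}, right has 1 {J}.
      Root E: left subtree has 0 nodes { }, right has 1 {F}.

T, D, S, Y, F, E, J, M, H, U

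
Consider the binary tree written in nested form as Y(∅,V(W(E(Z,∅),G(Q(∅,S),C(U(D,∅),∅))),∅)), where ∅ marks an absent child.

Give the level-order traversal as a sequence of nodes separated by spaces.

Y V W E G Z Q C S U D

Level-order visits nodes level by level from the root, left to right within each level.
Level 0: Y
Level 1: V
Level 2: W
Level 3: E, G
Level 4: Z, Q, C
Level 5: S, U
Level 6: D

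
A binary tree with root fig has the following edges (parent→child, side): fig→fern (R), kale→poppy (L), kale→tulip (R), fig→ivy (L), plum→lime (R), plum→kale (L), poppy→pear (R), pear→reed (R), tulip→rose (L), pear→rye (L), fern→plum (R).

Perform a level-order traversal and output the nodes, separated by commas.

fig, ivy, fern, plum, kale, lime, poppy, tulip, pear, rose, rye, reed

Level-order visits nodes level by level from the root, left to right within each level.
Level 0: fig
Level 1: ivy, fern
Level 2: plum
Level 3: kale, lime
Level 4: poppy, tulip
Level 5: pear, rose
Level 6: rye, reed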